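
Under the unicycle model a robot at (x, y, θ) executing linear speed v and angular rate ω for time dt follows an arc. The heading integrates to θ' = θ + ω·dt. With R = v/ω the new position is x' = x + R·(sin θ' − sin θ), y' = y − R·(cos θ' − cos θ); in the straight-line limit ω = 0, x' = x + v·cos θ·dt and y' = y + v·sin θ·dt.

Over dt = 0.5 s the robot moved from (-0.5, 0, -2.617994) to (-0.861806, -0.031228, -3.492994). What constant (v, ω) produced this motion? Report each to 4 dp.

Δθ = -3.492994 − -2.617994 = -0.875000
ω = Δθ/dt = -0.875000/0.5 = -1.7500
R = Δx/(sin θ' − sin θ) = -0.4286
v = R·ω = -0.4286·-1.7500 = 0.7500

v = 0.7500, ω = -1.7500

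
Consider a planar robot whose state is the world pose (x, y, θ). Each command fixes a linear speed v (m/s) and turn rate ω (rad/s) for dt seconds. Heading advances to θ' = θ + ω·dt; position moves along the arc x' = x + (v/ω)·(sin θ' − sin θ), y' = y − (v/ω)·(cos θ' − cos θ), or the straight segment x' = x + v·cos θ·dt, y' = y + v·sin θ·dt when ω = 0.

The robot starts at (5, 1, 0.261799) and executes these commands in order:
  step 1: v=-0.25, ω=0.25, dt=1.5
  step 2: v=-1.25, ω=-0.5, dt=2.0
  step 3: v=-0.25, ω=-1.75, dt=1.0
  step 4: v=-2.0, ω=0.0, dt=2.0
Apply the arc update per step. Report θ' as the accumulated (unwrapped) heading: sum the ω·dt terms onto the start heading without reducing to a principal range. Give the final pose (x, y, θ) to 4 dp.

(4.2826, 4.1443, -2.1132)

step 1: θ'=0.6368 (R=-1.0000) → pose (4.6642, 0.8381, 0.6368)
step 2: θ'=-0.3632 (R=2.5000) → pose (2.2895, 0.5112, -0.3632)
step 3: θ'=-2.1132 (R=0.1429) → pose (2.2179, 0.7185, -2.1132)
step 4: θ'=-2.1132 (straight) → pose (4.2826, 4.1443, -2.1132)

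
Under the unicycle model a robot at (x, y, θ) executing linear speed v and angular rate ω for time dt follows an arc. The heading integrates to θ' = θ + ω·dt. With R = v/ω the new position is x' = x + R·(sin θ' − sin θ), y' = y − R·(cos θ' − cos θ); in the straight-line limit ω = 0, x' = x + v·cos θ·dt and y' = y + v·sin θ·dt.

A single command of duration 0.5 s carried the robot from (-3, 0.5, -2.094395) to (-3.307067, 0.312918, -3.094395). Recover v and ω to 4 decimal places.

Δθ = -3.094395 − -2.094395 = -1.000000
ω = Δθ/dt = -1.000000/0.5 = -2.0000
R = Δx/(sin θ' − sin θ) = -0.3750
v = R·ω = -0.3750·-2.0000 = 0.7500

v = 0.7500, ω = -2.0000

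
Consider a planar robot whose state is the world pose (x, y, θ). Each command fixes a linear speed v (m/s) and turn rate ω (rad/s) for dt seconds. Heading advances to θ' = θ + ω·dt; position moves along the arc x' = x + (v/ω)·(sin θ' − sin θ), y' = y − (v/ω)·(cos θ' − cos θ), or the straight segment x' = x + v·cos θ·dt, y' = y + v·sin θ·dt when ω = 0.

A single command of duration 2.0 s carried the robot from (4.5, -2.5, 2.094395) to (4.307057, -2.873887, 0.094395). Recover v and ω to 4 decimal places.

Δθ = 0.094395 − 2.094395 = -2.000000
ω = Δθ/dt = -2.000000/2.0 = -1.0000
R = −Δy/(cos θ' − cos θ) = 0.2500
v = R·ω = 0.2500·-1.0000 = -0.2500

v = -0.2500, ω = -1.0000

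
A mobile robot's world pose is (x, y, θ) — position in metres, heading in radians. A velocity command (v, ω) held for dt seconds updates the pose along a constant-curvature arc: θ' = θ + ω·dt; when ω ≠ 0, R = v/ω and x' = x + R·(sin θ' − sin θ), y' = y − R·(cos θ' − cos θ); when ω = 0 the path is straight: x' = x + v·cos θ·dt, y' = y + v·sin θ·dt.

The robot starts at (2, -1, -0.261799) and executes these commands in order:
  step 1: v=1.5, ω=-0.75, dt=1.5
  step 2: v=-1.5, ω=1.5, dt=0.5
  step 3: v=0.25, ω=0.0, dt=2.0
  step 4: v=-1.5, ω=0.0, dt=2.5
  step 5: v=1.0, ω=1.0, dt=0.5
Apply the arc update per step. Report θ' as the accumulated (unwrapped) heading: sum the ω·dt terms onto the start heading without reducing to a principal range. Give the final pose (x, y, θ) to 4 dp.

(0.9053, -0.1990, -0.1368)

step 1: θ'=-1.3868 (R=-2.0000) → pose (3.4486, -2.5659, -1.3868)
step 2: θ'=-0.6368 (R=-1.0000) → pose (3.0601, -1.9449, -0.6368)
step 3: θ'=-0.6368 (straight) → pose (3.4621, -2.2422, -0.6368)
step 4: θ'=-0.6368 (straight) → pose (0.4471, -0.0124, -0.6368)
step 5: θ'=-0.1368 (R=1.0000) → pose (0.9053, -0.1990, -0.1368)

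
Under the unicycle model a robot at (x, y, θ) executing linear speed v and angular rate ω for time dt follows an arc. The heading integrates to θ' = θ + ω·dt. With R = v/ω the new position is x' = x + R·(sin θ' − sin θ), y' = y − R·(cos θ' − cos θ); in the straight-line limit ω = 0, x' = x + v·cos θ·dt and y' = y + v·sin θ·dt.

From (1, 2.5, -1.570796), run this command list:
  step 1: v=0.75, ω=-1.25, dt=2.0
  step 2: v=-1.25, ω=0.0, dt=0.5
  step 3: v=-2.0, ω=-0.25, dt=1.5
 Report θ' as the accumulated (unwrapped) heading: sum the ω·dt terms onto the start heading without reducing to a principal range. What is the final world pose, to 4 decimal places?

(1.6016, -1.0400, -4.4458)

step 1: θ'=-4.0708 (R=-0.6000) → pose (-0.0807, 2.1409, -4.0708)
step 2: θ'=-4.0708 (straight) → pose (0.2934, 1.6402, -4.0708)
step 3: θ'=-4.4458 (R=8.0000) → pose (1.6016, -1.0400, -4.4458)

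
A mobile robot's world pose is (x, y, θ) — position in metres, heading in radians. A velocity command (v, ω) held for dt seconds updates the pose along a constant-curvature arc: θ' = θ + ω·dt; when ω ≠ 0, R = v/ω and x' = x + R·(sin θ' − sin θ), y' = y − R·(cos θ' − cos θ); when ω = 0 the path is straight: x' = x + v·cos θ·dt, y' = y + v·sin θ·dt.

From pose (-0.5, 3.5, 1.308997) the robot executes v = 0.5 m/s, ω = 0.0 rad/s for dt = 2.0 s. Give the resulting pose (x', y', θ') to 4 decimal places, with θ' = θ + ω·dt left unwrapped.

(-0.2412, 4.4659, 1.3090)

θ' = 1.3090 + 0.0·2.0 = 1.3090
ω = 0 → straight: x' = -0.5 + 0.5·cos(1.3090)·2.0 = -0.2412
y' = 3.5 + 0.5·sin(1.3090)·2.0 = 4.4659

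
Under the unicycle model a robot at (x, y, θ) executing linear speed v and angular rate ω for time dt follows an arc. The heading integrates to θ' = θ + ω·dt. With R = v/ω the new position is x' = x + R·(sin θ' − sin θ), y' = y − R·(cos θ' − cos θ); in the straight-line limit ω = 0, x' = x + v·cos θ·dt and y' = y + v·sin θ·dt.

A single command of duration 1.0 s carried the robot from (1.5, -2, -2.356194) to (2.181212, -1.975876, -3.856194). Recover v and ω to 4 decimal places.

Δθ = -3.856194 − -2.356194 = -1.500000
ω = Δθ/dt = -1.500000/1.0 = -1.5000
R = Δx/(sin θ' − sin θ) = 0.5000
v = R·ω = 0.5000·-1.5000 = -0.7500

v = -0.7500, ω = -1.5000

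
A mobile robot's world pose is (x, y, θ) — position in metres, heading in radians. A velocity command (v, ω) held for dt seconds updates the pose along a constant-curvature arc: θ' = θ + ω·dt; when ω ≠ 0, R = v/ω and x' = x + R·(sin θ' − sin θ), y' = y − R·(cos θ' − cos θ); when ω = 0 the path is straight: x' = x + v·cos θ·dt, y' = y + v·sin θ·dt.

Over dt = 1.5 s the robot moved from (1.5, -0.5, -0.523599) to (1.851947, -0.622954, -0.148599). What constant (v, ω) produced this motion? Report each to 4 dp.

Δθ = -0.148599 − -0.523599 = 0.375000
ω = Δθ/dt = 0.375000/1.5 = 0.2500
R = Δx/(sin θ' − sin θ) = 1.0000
v = R·ω = 1.0000·0.2500 = 0.2500

v = 0.2500, ω = 0.2500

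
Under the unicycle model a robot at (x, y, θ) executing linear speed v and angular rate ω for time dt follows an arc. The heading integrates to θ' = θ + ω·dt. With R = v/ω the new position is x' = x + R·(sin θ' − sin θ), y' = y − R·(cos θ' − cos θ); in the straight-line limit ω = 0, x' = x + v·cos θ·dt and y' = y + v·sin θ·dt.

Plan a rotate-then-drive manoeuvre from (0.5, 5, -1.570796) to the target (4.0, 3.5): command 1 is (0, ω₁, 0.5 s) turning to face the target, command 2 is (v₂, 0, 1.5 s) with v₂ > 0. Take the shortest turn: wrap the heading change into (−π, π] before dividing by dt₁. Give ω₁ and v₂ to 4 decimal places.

heading to target = atan2(3.5−5, 4−0.5) = -0.4049
Δθ = wrap(-0.4049 − -1.5708) = 1.1659; ω₁ = Δθ/dt₁ = 2.3318
distance = √((4−0.5)² + (3.5−5)²) = 3.8079; v₂ = distance/dt₂ = 2.5386

ω₁ = 2.3318, v₂ = 2.5386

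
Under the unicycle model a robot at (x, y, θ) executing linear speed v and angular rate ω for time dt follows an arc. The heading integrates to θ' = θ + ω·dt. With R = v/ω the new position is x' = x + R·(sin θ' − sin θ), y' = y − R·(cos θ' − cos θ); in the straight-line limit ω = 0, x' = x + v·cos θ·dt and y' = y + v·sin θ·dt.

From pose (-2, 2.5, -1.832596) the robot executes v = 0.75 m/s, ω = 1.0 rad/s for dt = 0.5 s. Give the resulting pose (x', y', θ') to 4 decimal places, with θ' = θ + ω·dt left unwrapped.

(-2.0044, 2.1289, -1.3326)

θ' = -1.8326 + 1.0·0.5 = -1.3326
R = v/ω = 0.75/1.0 = 0.7500
x' = -2 + 0.7500·(sin -1.3326 − sin -1.8326) = -2.0044
y' = 2.5 − 0.7500·(cos -1.3326 − cos -1.8326) = 2.1289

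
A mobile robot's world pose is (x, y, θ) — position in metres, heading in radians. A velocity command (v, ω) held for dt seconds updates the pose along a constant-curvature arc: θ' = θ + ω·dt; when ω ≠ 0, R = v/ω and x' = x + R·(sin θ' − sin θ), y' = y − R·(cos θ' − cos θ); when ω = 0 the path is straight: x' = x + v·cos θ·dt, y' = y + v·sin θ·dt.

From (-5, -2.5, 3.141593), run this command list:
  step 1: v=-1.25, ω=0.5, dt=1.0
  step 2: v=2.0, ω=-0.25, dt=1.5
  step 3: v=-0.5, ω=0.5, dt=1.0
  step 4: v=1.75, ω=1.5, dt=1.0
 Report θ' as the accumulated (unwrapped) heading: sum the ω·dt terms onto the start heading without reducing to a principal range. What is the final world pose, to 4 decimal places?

step 1: θ'=3.6416 (R=-2.5000) → pose (-3.8014, -2.1940, 3.6416)
step 2: θ'=3.2666 (R=-8.0000) → pose (-6.6394, -3.1109, 3.2666)
step 3: θ'=3.7666 (R=-1.0000) → pose (-6.1790, -2.9296, 3.7666)
step 4: θ'=5.2666 (R=1.1667) → pose (-6.4884, -4.4897, 5.2666)

(-6.4884, -4.4897, 5.2666)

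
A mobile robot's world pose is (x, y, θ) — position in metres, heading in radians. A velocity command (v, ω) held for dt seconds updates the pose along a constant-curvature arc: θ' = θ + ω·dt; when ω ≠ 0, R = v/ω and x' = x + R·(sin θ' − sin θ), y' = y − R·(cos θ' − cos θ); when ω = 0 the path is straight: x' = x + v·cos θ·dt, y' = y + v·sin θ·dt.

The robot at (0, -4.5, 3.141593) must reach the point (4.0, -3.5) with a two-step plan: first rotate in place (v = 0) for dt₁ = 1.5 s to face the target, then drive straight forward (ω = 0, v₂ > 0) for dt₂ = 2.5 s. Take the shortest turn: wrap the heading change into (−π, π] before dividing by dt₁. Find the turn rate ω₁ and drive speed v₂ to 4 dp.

heading to target = atan2(-3.5−-4.5, 4−0) = 0.2450
Δθ = wrap(0.2450 − 3.1416) = -2.8966; ω₁ = Δθ/dt₁ = -1.9311
distance = √((4−0)² + (-3.5−-4.5)²) = 4.1231; v₂ = distance/dt₂ = 1.6492

ω₁ = -1.9311, v₂ = 1.6492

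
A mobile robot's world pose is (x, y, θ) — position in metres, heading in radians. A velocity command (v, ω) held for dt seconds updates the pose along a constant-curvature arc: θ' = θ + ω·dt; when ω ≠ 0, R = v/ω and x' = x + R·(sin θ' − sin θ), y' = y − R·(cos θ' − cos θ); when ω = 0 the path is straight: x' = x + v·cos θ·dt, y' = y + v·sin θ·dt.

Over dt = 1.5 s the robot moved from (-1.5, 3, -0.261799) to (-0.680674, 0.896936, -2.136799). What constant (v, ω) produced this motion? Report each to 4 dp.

v = 1.7500, ω = -1.2500

Δθ = -2.136799 − -0.261799 = -1.875000
ω = Δθ/dt = -1.875000/1.5 = -1.2500
R = −Δy/(cos θ' − cos θ) = -1.4000
v = R·ω = -1.4000·-1.2500 = 1.7500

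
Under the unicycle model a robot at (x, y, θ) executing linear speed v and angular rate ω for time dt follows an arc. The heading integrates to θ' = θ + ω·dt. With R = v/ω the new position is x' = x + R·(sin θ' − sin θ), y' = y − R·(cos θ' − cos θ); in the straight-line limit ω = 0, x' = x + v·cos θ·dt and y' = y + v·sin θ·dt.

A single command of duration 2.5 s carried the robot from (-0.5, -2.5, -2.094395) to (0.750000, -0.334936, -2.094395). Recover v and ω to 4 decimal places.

Δθ = -2.094395 − -2.094395 = 0.000000
ω = Δθ/dt = 0.000000/2.5 = 0.0000
ω = 0 → v = (Δx·cos θ + Δy·sin θ)/dt = -1.0000

v = -1.0000, ω = 0.0000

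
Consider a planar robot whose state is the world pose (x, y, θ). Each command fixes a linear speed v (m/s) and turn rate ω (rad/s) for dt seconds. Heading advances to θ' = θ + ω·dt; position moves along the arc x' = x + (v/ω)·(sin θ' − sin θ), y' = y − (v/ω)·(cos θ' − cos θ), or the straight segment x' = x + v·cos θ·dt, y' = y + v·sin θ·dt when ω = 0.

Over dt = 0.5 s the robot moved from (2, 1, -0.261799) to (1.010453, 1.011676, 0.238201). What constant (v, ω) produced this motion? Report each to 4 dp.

v = -2.0000, ω = 1.0000

Δθ = 0.238201 − -0.261799 = 0.500000
ω = Δθ/dt = 0.500000/0.5 = 1.0000
R = Δx/(sin θ' − sin θ) = -2.0000
v = R·ω = -2.0000·1.0000 = -2.0000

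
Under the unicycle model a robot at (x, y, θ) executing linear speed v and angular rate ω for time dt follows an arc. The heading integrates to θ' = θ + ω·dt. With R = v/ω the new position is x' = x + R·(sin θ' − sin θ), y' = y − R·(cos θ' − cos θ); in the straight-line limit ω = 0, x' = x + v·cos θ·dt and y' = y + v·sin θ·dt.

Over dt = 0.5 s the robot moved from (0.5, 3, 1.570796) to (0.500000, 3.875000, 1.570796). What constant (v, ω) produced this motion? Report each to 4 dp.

v = 1.7500, ω = 0.0000

Δθ = 1.570796 − 1.570796 = 0.000000
ω = Δθ/dt = 0.000000/0.5 = 0.0000
ω = 0 → v = (Δx·cos θ + Δy·sin θ)/dt = 1.7500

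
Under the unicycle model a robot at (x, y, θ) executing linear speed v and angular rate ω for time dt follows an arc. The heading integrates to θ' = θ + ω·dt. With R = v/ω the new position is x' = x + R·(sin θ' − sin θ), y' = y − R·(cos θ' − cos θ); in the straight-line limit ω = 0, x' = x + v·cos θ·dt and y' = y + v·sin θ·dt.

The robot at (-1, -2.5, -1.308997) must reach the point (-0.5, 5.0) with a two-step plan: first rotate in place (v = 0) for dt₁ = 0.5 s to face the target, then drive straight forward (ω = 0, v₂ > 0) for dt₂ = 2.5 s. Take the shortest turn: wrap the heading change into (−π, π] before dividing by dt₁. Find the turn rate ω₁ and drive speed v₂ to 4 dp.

heading to target = atan2(5−-2.5, -0.5−-1) = 1.5042
Δθ = wrap(1.5042 − -1.3090) = 2.8132; ω₁ = Δθ/dt₁ = 5.6265
distance = √((-0.5−-1)² + (5−-2.5)²) = 7.5166; v₂ = distance/dt₂ = 3.0067

ω₁ = 5.6265, v₂ = 3.0067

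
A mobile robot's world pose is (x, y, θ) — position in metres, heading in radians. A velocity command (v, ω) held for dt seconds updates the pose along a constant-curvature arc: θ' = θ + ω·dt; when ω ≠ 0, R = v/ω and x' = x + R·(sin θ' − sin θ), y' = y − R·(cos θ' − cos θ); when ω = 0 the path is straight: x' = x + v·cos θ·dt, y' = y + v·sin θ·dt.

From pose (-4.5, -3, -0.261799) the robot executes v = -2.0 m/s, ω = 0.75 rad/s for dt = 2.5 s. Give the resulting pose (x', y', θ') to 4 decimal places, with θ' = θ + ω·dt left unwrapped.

(-7.8545, -5.6888, 1.6132)

θ' = -0.2618 + 0.75·2.5 = 1.6132
R = v/ω = -2.0/0.75 = -2.6667
x' = -4.5 + -2.6667·(sin 1.6132 − sin -0.2618) = -7.8545
y' = -3 − -2.6667·(cos 1.6132 − cos -0.2618) = -5.6888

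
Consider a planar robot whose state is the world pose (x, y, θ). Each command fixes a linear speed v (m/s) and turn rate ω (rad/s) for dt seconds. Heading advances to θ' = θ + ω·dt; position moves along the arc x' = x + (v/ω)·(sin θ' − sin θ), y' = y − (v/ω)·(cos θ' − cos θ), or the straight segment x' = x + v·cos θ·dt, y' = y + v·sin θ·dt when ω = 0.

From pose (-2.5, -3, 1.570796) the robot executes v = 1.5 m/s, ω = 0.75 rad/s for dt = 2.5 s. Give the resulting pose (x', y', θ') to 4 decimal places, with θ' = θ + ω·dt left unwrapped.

θ' = 1.5708 + 0.75·2.5 = 3.4458
R = v/ω = 1.5/0.75 = 2.0000
x' = -2.5 + 2.0000·(sin 3.4458 − sin 1.5708) = -5.0991
y' = -3 − 2.0000·(cos 3.4458 − cos 1.5708) = -1.0918

(-5.0991, -1.0918, 3.4458)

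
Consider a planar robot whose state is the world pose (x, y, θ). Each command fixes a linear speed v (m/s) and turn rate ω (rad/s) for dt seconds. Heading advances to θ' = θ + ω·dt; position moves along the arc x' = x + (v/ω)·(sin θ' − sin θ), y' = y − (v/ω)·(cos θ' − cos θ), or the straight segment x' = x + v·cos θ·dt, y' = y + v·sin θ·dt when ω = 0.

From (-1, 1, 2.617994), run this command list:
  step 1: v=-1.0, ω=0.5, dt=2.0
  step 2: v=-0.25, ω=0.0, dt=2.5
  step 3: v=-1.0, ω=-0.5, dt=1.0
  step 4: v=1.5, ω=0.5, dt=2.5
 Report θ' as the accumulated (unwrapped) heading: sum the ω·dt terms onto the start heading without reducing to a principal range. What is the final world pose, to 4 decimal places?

(-0.4577, -0.5228, 4.3680)

step 1: θ'=3.6180 (R=-2.0000) → pose (0.9172, 0.9547, 3.6180)
step 2: θ'=3.6180 (straight) → pose (1.4726, 1.2414, 3.6180)
step 3: θ'=3.1180 (R=2.0000) → pose (2.4369, 1.4635, 3.1180)
step 4: θ'=4.3680 (R=3.0000) → pose (-0.4577, -0.5228, 4.3680)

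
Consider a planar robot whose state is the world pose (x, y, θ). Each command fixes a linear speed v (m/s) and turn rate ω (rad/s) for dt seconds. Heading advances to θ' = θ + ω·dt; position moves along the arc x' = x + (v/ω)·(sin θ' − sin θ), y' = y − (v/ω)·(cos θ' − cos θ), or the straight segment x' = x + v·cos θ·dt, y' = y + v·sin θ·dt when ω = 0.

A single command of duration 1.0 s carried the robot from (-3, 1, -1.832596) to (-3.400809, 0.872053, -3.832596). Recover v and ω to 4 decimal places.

v = 0.5000, ω = -2.0000

Δθ = -3.832596 − -1.832596 = -2.000000
ω = Δθ/dt = -2.000000/1.0 = -2.0000
R = Δx/(sin θ' − sin θ) = -0.2500
v = R·ω = -0.2500·-2.0000 = 0.5000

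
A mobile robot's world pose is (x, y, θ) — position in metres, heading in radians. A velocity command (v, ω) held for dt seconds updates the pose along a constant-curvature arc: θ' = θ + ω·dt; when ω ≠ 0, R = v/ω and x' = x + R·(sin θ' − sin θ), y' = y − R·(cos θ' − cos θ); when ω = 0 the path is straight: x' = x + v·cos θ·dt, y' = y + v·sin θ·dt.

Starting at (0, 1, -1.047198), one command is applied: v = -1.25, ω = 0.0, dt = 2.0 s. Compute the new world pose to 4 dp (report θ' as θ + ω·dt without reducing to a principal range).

(-1.2500, 3.1651, -1.0472)

θ' = -1.0472 + 0.0·2.0 = -1.0472
ω = 0 → straight: x' = 0 + -1.25·cos(-1.0472)·2.0 = -1.2500
y' = 1 + -1.25·sin(-1.0472)·2.0 = 3.1651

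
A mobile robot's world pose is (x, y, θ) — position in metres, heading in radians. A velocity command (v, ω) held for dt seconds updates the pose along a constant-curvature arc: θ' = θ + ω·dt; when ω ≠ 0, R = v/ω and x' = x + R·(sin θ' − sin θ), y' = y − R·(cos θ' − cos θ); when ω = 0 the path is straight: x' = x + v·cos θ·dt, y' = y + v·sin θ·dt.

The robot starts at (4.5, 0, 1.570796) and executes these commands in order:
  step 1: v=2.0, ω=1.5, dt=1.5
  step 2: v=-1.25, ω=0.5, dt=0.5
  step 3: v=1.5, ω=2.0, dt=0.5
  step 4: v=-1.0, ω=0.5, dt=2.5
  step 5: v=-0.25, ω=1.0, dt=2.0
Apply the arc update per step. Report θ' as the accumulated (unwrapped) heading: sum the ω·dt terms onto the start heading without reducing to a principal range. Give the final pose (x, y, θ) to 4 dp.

(0.4981, 1.7092, 8.3208)

step 1: θ'=3.8208 (R=1.3333) → pose (2.3291, 1.0374, 3.8208)
step 2: θ'=4.0708 (R=-2.5000) → pose (2.7615, 1.4864, 4.0708)
step 3: θ'=5.0708 (R=0.7500) → pose (2.6600, 0.7745, 5.0708)
step 4: θ'=6.3208 (R=-2.0000) → pose (0.7119, 2.0715, 6.3208)
step 5: θ'=8.3208 (R=-0.2500) → pose (0.4981, 1.7092, 8.3208)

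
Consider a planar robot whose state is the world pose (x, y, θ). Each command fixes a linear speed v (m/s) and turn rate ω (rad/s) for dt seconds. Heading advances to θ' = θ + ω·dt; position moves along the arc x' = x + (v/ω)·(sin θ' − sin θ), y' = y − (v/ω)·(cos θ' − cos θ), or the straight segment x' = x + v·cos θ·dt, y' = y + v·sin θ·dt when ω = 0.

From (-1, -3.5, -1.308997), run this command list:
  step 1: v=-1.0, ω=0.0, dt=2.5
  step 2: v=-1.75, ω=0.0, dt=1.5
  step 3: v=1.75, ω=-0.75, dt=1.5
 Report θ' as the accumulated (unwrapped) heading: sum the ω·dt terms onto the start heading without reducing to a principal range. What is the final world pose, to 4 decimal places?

(-3.0636, -0.9267, -2.4340)

step 1: θ'=-1.3090 (straight) → pose (-1.6470, -1.0852, -1.3090)
step 2: θ'=-1.3090 (straight) → pose (-2.3264, 1.4504, -1.3090)
step 3: θ'=-2.4340 (R=-2.3333) → pose (-3.0636, -0.9267, -2.4340)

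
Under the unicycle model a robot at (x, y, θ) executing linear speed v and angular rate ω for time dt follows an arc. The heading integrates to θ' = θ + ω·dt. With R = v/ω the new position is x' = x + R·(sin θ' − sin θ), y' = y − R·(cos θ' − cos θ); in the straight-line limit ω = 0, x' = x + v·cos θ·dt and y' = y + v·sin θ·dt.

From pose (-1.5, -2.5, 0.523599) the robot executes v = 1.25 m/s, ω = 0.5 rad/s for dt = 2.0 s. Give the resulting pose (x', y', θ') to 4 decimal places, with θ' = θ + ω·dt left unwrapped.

θ' = 0.5236 + 0.5·2.0 = 1.5236
R = v/ω = 1.25/0.5 = 2.5000
x' = -1.5 + 2.5000·(sin 1.5236 − sin 0.5236) = -0.2528
y' = -2.5 − 2.5000·(cos 1.5236 − cos 0.5236) = -0.4529

(-0.2528, -0.4529, 1.5236)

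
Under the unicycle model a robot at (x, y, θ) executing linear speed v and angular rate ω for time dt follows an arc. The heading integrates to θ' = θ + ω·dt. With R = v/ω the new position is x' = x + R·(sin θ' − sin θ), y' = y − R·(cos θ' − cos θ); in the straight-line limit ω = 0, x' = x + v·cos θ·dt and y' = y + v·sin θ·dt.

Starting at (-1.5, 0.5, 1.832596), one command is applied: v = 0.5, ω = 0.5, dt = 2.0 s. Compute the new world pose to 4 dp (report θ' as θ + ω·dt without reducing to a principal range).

θ' = 1.8326 + 0.5·2.0 = 2.8326
R = v/ω = 0.5/0.5 = 1.0000
x' = -1.5 + 1.0000·(sin 2.8326 − sin 1.8326) = -2.1618
y' = 0.5 − 1.0000·(cos 2.8326 − cos 1.8326) = 1.1938

(-2.1618, 1.1938, 2.8326)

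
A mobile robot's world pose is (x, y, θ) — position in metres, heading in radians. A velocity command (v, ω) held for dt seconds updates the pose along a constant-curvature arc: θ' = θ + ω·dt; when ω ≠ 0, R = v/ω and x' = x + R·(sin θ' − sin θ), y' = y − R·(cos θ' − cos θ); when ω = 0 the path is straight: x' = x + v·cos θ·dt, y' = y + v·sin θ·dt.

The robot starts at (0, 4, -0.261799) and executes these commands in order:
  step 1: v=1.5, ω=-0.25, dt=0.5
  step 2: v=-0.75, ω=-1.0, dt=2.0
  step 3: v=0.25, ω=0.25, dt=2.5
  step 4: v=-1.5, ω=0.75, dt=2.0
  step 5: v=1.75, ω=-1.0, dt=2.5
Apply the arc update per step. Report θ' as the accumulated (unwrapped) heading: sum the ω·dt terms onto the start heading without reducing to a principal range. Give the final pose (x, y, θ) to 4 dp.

(-1.0673, 3.4594, -2.7618)

step 1: θ'=-0.3868 (R=-6.0000) → pose (0.7104, 3.7612, -0.3868)
step 2: θ'=-2.3868 (R=0.7500) → pose (0.4795, 5.0021, -2.3868)
step 3: θ'=-1.7618 (R=1.0000) → pose (0.1828, 4.4635, -1.7618)
step 4: θ'=-0.2618 (R=-2.0000) → pose (-1.2632, 6.7750, -0.2618)
step 5: θ'=-2.7618 (R=-1.7500) → pose (-1.0673, 3.4594, -2.7618)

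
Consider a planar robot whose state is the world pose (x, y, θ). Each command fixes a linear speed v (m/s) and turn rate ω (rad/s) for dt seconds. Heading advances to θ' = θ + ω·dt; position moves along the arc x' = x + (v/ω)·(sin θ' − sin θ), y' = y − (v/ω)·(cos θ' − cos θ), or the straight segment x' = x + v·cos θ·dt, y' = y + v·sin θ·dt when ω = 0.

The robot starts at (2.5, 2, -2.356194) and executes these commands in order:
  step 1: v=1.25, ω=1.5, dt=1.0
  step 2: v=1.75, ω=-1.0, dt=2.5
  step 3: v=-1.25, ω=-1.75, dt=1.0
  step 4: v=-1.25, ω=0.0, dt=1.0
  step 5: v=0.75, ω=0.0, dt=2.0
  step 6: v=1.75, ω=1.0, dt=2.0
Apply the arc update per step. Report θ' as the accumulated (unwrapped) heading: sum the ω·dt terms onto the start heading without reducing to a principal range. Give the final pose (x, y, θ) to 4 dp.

step 1: θ'=-0.8562 (R=0.8333) → pose (2.4598, 0.8646, -0.8562)
step 2: θ'=-3.3562 (R=-1.7500) → pose (0.7652, -1.9920, -3.3562)
step 3: θ'=-5.1062 (R=0.7143) → pose (1.2727, -2.9640, -5.1062)
step 4: θ'=-5.1062 (straight) → pose (0.7931, -4.1183, -5.1062)
step 5: θ'=-5.1062 (straight) → pose (1.3687, -2.7331, -5.1062)
step 6: θ'=-3.1062 (R=1.7500) → pose (-0.3093, -0.3127, -3.1062)

(-0.3093, -0.3127, -3.1062)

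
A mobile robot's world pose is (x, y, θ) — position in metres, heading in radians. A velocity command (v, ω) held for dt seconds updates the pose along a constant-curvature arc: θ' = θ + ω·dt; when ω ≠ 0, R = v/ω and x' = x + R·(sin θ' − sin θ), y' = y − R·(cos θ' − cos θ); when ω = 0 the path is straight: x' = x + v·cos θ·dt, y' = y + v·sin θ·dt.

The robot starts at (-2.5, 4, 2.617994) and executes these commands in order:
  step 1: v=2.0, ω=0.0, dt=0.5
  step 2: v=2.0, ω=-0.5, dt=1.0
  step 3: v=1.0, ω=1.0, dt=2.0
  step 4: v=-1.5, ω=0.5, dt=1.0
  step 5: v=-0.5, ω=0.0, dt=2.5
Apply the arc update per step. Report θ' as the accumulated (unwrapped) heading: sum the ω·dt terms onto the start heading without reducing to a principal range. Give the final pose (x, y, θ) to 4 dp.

(-5.8454, 8.5643, 4.6180)

step 1: θ'=2.6180 (straight) → pose (-3.3660, 4.5000, 2.6180)
step 2: θ'=2.1180 (R=-4.0000) → pose (-4.7820, 5.8829, 2.1180)
step 3: θ'=4.1180 (R=1.0000) → pose (-6.4644, 5.9226, 4.1180)
step 4: θ'=4.6180 (R=-3.0000) → pose (-5.9633, 7.3199, 4.6180)
step 5: θ'=4.6180 (straight) → pose (-5.8454, 8.5643, 4.6180)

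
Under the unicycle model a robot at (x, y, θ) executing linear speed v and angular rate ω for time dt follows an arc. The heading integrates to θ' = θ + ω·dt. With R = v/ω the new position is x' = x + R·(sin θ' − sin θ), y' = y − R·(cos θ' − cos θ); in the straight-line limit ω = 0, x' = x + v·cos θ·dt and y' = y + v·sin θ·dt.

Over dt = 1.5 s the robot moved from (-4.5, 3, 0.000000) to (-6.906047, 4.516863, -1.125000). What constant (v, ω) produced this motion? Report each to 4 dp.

v = -2.0000, ω = -0.7500

Δθ = -1.125000 − 0.000000 = -1.125000
ω = Δθ/dt = -1.125000/1.5 = -0.7500
R = Δx/(sin θ' − sin θ) = 2.6667
v = R·ω = 2.6667·-0.7500 = -2.0000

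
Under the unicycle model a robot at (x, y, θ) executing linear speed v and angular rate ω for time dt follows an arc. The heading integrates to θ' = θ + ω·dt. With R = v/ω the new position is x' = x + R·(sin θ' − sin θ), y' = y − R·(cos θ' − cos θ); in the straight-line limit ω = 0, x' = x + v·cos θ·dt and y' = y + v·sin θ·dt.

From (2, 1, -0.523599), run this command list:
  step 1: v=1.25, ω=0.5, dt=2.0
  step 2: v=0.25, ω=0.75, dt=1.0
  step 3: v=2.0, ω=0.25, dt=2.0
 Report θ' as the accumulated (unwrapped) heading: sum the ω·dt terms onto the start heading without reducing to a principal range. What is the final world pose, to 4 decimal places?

(4.9305, 5.0680, 1.7264)

step 1: θ'=0.4764 (R=2.5000) → pose (4.3965, 0.9434, 0.4764)
step 2: θ'=1.2264 (R=0.3333) → pose (4.5574, 1.1271, 1.2264)
step 3: θ'=1.7264 (R=8.0000) → pose (4.9305, 5.0680, 1.7264)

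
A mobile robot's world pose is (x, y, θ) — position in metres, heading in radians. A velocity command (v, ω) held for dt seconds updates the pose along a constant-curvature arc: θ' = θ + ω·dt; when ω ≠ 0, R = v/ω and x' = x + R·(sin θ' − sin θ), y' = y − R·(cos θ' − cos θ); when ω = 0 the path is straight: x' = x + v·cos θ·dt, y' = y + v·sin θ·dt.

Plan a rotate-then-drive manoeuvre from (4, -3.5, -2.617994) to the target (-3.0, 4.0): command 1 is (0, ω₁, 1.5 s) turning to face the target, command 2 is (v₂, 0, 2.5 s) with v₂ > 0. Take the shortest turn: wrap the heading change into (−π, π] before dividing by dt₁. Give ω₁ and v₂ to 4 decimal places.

ω₁ = -0.8956, v₂ = 4.1037

heading to target = atan2(4−-3.5, -3−4) = 2.3217
Δθ = wrap(2.3217 − -2.6180) = -1.3435; ω₁ = Δθ/dt₁ = -0.8956
distance = √((-3−4)² + (4−-3.5)²) = 10.2591; v₂ = distance/dt₂ = 4.1037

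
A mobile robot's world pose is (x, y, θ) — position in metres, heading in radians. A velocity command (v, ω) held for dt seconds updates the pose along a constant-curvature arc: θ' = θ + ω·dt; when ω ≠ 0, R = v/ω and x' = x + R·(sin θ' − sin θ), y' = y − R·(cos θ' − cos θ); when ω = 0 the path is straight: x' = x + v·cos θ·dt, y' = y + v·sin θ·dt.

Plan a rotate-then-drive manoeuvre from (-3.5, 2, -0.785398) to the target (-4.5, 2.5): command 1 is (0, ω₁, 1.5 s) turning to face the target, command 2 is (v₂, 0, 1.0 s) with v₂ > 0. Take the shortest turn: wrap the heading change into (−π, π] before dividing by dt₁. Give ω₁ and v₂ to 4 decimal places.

ω₁ = -1.8799, v₂ = 1.1180

heading to target = atan2(2.5−2, -4.5−-3.5) = 2.6779
Δθ = wrap(2.6779 − -0.7854) = -2.8198; ω₁ = Δθ/dt₁ = -1.8799
distance = √((-4.5−-3.5)² + (2.5−2)²) = 1.1180; v₂ = distance/dt₂ = 1.1180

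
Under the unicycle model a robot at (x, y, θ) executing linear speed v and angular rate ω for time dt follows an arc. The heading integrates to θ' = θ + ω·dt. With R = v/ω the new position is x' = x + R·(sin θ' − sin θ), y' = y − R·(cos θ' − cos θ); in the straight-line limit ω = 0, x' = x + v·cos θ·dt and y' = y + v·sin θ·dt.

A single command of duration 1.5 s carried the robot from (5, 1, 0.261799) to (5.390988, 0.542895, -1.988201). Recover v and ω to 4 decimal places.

v = 0.5000, ω = -1.5000

Δθ = -1.988201 − 0.261799 = -2.250000
ω = Δθ/dt = -2.250000/1.5 = -1.5000
R = −Δy/(cos θ' − cos θ) = -0.3333
v = R·ω = -0.3333·-1.5000 = 0.5000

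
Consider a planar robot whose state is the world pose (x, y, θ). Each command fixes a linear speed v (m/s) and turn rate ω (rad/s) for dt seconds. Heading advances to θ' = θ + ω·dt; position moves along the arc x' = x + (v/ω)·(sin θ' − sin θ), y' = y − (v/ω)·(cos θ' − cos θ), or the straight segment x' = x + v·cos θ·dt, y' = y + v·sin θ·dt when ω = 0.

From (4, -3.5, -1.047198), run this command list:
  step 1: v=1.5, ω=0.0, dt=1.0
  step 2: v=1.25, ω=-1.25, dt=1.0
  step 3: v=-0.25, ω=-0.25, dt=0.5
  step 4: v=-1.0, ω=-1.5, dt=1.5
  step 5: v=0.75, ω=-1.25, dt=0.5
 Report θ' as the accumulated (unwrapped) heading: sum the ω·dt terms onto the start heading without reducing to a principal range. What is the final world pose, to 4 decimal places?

(5.9248, -5.9946, -5.2972)

step 1: θ'=-1.0472 (straight) → pose (4.7500, -4.7990, -1.0472)
step 2: θ'=-2.2972 (R=-1.0000) → pose (4.6315, -5.9632, -2.2972)
step 3: θ'=-2.4222 (R=1.0000) → pose (4.7202, -5.8752, -2.4222)
step 4: θ'=-4.6722 (R=0.6667) → pose (5.8256, -6.3499, -4.6722)
step 5: θ'=-5.2972 (R=-0.6000) → pose (5.9248, -5.9946, -5.2972)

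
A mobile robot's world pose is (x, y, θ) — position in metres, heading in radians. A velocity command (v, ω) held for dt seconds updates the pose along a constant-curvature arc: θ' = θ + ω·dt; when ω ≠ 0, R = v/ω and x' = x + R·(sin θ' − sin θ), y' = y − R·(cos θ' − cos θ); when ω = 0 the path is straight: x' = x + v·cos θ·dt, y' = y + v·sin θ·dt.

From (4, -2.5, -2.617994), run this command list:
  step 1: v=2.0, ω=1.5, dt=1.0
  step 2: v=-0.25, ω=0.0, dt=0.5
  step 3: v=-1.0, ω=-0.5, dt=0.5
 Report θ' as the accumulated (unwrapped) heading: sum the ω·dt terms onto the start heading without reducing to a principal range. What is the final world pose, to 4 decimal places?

(3.2525, -3.6535, -1.3680)

step 1: θ'=-1.1180 (R=1.3333) → pose (3.4677, -4.2380, -1.1180)
step 2: θ'=-1.1180 (straight) → pose (3.4130, -4.1256, -1.1180)
step 3: θ'=-1.3680 (R=2.0000) → pose (3.2525, -3.6535, -1.3680)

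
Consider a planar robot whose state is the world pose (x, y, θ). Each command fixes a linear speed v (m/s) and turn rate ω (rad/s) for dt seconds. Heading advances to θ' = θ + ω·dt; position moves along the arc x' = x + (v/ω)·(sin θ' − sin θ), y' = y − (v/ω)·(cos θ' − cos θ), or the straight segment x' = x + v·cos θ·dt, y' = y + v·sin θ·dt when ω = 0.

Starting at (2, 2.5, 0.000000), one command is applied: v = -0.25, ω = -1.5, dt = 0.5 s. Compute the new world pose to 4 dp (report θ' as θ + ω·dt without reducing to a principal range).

(1.8864, 2.5447, -0.7500)

θ' = 0.0000 + -1.5·0.5 = -0.7500
R = v/ω = -0.25/-1.5 = 0.1667
x' = 2 + 0.1667·(sin -0.7500 − sin 0.0000) = 1.8864
y' = 2.5 − 0.1667·(cos -0.7500 − cos 0.0000) = 2.5447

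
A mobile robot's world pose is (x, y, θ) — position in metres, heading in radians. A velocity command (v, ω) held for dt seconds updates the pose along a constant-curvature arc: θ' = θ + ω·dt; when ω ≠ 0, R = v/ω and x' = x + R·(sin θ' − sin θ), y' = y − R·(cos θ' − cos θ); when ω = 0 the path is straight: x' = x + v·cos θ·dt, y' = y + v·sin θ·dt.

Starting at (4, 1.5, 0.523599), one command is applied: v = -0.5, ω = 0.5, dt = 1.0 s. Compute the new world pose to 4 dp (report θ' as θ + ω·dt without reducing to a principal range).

(3.6460, 1.1543, 1.0236)

θ' = 0.5236 + 0.5·1.0 = 1.0236
R = v/ω = -0.5/0.5 = -1.0000
x' = 4 + -1.0000·(sin 1.0236 − sin 0.5236) = 3.6460
y' = 1.5 − -1.0000·(cos 1.0236 − cos 0.5236) = 1.1543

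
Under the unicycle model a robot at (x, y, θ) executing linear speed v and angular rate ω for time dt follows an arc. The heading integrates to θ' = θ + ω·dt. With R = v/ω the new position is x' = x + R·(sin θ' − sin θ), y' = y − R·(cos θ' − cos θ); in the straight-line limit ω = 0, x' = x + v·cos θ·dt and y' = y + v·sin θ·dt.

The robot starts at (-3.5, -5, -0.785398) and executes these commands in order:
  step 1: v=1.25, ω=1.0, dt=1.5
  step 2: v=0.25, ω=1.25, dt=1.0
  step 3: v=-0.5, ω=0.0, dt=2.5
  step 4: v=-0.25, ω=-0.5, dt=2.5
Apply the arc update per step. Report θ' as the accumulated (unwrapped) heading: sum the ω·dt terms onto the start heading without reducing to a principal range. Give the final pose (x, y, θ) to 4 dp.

(-1.3978, -6.5563, 0.7146)

step 1: θ'=0.7146 (R=1.2500) → pose (-1.7970, -5.0603, 0.7146)
step 2: θ'=1.9646 (R=0.2000) → pose (-1.7433, -4.8325, 1.9646)
step 3: θ'=1.9646 (straight) → pose (-1.2637, -5.9868, 1.9646)
step 4: θ'=0.7146 (R=0.5000) → pose (-1.3978, -6.5563, 0.7146)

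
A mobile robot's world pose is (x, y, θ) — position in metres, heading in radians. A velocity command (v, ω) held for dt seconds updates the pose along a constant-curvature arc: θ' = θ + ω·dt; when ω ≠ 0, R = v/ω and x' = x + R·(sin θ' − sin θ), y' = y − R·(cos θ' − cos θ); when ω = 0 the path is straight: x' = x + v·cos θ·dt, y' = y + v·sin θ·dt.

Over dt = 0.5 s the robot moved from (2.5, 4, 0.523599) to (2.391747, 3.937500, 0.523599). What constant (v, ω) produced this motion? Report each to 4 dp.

Δθ = 0.523599 − 0.523599 = 0.000000
ω = Δθ/dt = 0.000000/0.5 = 0.0000
ω = 0 → v = (Δx·cos θ + Δy·sin θ)/dt = -0.2500

v = -0.2500, ω = 0.0000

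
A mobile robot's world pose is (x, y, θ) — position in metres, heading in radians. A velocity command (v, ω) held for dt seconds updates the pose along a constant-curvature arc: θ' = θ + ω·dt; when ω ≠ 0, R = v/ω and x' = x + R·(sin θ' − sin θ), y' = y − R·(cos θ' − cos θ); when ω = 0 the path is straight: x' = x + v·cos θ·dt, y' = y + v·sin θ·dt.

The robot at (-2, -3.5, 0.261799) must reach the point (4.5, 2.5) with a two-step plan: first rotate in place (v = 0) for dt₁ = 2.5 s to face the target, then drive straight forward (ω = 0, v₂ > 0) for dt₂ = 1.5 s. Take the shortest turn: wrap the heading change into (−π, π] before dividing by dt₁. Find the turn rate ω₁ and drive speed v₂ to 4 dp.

ω₁ = 0.1934, v₂ = 5.8973

heading to target = atan2(2.5−-3.5, 4.5−-2) = 0.7454
Δθ = wrap(0.7454 − 0.2618) = 0.4836; ω₁ = Δθ/dt₁ = 0.1934
distance = √((4.5−-2)² + (2.5−-3.5)²) = 8.8459; v₂ = distance/dt₂ = 5.8973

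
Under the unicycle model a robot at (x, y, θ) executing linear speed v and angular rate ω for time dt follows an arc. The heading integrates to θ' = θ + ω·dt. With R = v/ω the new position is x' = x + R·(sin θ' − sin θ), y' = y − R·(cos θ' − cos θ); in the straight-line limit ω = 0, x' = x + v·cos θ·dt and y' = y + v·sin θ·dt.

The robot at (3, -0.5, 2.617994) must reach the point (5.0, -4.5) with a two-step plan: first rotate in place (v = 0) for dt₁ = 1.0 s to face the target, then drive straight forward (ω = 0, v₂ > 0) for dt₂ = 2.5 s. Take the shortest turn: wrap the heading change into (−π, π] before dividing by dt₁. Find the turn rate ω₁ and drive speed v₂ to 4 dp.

heading to target = atan2(-4.5−-0.5, 5−3) = -1.1071
Δθ = wrap(-1.1071 − 2.6180) = 2.5580; ω₁ = Δθ/dt₁ = 2.5580
distance = √((5−3)² + (-4.5−-0.5)²) = 4.4721; v₂ = distance/dt₂ = 1.7889

ω₁ = 2.5580, v₂ = 1.7889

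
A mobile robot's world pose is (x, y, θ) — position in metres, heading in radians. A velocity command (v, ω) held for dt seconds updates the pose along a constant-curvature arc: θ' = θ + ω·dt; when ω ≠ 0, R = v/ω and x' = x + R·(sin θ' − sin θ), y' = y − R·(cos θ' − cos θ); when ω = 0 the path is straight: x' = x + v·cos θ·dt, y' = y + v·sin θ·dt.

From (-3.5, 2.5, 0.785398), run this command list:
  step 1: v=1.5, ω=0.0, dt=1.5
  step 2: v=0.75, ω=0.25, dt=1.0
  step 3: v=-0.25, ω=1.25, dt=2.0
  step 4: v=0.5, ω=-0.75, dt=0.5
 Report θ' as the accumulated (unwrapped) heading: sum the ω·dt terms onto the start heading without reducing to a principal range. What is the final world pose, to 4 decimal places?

(-1.4446, 4.3441, 3.1604)

step 1: θ'=0.7854 (straight) → pose (-1.9090, 4.0910, 0.7854)
step 2: θ'=1.0354 (R=3.0000) → pose (-1.4501, 4.6818, 1.0354)
step 3: θ'=3.5354 (R=-0.2000) → pose (-1.2014, 4.3950, 3.5354)
step 4: θ'=3.1604 (R=-0.6667) → pose (-1.4446, 4.3441, 3.1604)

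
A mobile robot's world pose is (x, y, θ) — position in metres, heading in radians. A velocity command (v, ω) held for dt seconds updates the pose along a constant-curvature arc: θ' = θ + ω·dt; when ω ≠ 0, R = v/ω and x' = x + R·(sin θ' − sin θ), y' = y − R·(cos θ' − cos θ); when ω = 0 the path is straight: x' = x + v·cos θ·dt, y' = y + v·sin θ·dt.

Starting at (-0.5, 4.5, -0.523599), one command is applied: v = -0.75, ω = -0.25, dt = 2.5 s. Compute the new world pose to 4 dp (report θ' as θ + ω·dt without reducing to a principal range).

(-1.7366, 5.8688, -1.1486)

θ' = -0.5236 + -0.25·2.5 = -1.1486
R = v/ω = -0.75/-0.25 = 3.0000
x' = -0.5 + 3.0000·(sin -1.1486 − sin -0.5236) = -1.7366
y' = 4.5 − 3.0000·(cos -1.1486 − cos -0.5236) = 5.8688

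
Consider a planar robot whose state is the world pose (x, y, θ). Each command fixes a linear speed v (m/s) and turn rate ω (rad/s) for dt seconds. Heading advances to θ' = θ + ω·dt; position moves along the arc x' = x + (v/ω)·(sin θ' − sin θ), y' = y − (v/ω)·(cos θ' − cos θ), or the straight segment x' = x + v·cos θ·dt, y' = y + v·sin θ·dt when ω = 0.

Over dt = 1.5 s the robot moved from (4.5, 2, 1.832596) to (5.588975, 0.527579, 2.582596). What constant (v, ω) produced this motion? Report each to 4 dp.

v = -1.2500, ω = 0.5000

Δθ = 2.582596 − 1.832596 = 0.750000
ω = Δθ/dt = 0.750000/1.5 = 0.5000
R = −Δy/(cos θ' − cos θ) = -2.5000
v = R·ω = -2.5000·0.5000 = -1.2500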